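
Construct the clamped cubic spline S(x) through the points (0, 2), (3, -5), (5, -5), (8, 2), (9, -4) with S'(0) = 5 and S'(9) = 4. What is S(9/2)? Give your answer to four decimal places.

Let M_i = S''(x_i). Step sizes h_i = 3, 2, 3, 1; slopes of the chords Δ_i = (y_(i+1) - y_i)/h_i = -7/3, 0, 7/3, -6.
  3·M_0 + 10·M_1 + 2·M_2 = 6(Δ_1 - Δ_0) = 14
  2·M_1 + 10·M_2 + 3·M_3 = 6(Δ_2 - Δ_1) = 14
  3·M_2 + 8·M_3 + 1·M_4 = 6(Δ_3 - Δ_2) = -50
Clamped end conditions give two more equations: 2h_0·M_0 + h_0·M_1 = 6(Δ_0 - S'(0)) = -44 and h_3·M_3 + 2h_3·M_4 = 6(S'(9) - Δ_3) = 60.
Forward elimination and back-substitution give M_0 = -1579/177, M_1 = 562/177, M_2 = 1595/354, M_3 = -2207/177, M_4 = 12827/354.
On [3, 5], S(x) = -5 - 427/118·(x - 3) + 281/177·(x - 3)² + 157/1416·(x - 3)³.
With (x - 3) = 3/2: S(9/2) = -24475/3776.

-6.4817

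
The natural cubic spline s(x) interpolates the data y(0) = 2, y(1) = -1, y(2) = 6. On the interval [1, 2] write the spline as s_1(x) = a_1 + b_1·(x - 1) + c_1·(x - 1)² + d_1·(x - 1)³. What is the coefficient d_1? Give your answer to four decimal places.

-2.5000

Write M_i for s''(x_i). With h_i = 1, 1 and divided differences Δ_i = -3, 7, the continuity of s' gives the tridiagonal system
  1·M_0 + 4·M_1 + 1·M_2 = 6(Δ_1 - Δ_0) = 60
Natural end conditions: M_0 = M_2 = 0.
Solving the tridiagonal system: M_0 = 0, M_1 = 15, M_2 = 0.
On [1, 2], with s_1(x) = a_1 + b_1·(x - 1) + c_1·(x - 1)² + d_1·(x - 1)³: c_1 = M_1/2 = 15/2, d_1 = (M_2 - M_1)/(6h_1) = -5/2, b_1 = Δ_1 - h_1(2M_1 + M_2)/6 = 2.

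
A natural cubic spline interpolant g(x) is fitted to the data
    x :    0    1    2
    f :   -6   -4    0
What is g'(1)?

3

With σ_i denoting the second derivative at x_i, h_i = 1, 1, and Δ_i = (y_(i+1) − y_i)/h_i = 2, 4:
  1·σ_0 + 4·σ_1 + 1·σ_2 = 6(Δ_1 - Δ_0) = 12
Natural end conditions: σ_0 = σ_2 = 0.
Solving: σ_0 = 0, σ_1 = 3, σ_2 = 0.
On [1, 2], g'(x) = b_1 + 2c_1·(x - 1) + 3d_1·(x - 1)² with b_1 = Δ_1 - h_1(2σ_1 + σ_2)/6 = 3, c_1 = σ_1/2 = 3/2, d_1 = (σ_2 - σ_1)/(6h_1) = -1/2. So g'(1) = 3.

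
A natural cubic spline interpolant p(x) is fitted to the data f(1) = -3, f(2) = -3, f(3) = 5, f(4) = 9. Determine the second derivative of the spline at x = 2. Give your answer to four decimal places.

14.4000

With M_i denoting the second derivative at x_i, h_i = 1, 1, 1, and Δ_i = (y_(i+1) − y_i)/h_i = 0, 8, 4:
  1·M_0 + 4·M_1 + 1·M_2 = 6(Δ_1 - Δ_0) = 48
  1·M_1 + 4·M_2 + 1·M_3 = 6(Δ_2 - Δ_1) = -24
Natural end conditions: M_0 = M_3 = 0.
Solving the tridiagonal system: M_0 = 0, M_1 = 72/5, M_2 = -48/5, M_3 = 0.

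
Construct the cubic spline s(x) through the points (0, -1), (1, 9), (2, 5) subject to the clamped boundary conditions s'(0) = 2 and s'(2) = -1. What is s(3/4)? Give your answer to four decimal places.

6.9336

Let m_i = s''(x_i). Step sizes h_i = 1, 1; slopes of the chords Δ_i = (y_(i+1) - y_i)/h_i = 10, -4.
  1·m_0 + 4·m_1 + 1·m_2 = 6(Δ_1 - Δ_0) = -84
Clamped end conditions give two more equations: 2h_0·m_0 + h_0·m_1 = 6(Δ_0 - s'(0)) = 48 and h_1·m_1 + 2h_1·m_2 = 6(s'(2) - Δ_1) = 18.
Solving the tridiagonal system: m_0 = 87/2, m_1 = -39, m_2 = 57/2.
On [0, 1], s(x) = -1 + 2·x + 87/4·x² - 55/4·x³.
With x = 3/4: s(3/4) = 1775/256.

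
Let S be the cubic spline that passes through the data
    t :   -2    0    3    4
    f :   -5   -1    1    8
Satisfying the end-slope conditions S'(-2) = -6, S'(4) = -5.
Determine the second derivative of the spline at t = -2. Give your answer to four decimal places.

Let M_i = S''(x_i). Step sizes h_i = 2, 3, 1; slopes of the chords Δ_i = (y_(i+1) - y_i)/h_i = 2, 2/3, 7.
  2·M_0 + 10·M_1 + 3·M_2 = 6(Δ_1 - Δ_0) = -8
  3·M_1 + 8·M_2 + 1·M_3 = 6(Δ_2 - Δ_1) = 38
Clamped end conditions give two more equations: 2h_0·M_0 + h_0·M_1 = 6(Δ_0 - S'(-2)) = 48 and h_2·M_2 + 2h_2·M_3 = 6(S'(4) - Δ_2) = -72.
Solving: M_0 = 622/39, M_1 = -308/39, M_2 = 508/39, M_3 = -1658/39.

15.9487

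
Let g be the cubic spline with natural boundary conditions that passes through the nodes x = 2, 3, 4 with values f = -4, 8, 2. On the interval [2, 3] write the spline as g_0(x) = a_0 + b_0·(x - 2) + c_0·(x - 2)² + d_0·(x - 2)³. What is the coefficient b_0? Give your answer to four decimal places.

16.5000

Let m_i = g''(x_i). Step sizes h_i = 1, 1; slopes of the chords Δ_i = (y_(i+1) - y_i)/h_i = 12, -6.
  1·m_0 + 4·m_1 + 1·m_2 = 6(Δ_1 - Δ_0) = -108
Natural end conditions: m_0 = m_2 = 0.
Solving the tridiagonal system: m_0 = 0, m_1 = -27, m_2 = 0.
On [2, 3], with g_0(x) = a_0 + b_0·(x - 2) + c_0·(x - 2)² + d_0·(x - 2)³: c_0 = m_0/2 = 0, d_0 = (m_1 - m_0)/(6h_0) = -9/2, b_0 = Δ_0 - h_0(2m_0 + m_1)/6 = 33/2.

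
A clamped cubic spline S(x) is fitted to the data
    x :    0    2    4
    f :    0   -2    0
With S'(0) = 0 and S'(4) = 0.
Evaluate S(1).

-1

Write m_i for S''(x_i). With h_i = 2, 2 and divided differences Δ_i = -1, 1, the continuity of S' gives the tridiagonal system
  2·m_0 + 8·m_1 + 2·m_2 = 6(Δ_1 - Δ_0) = 12
Clamped end conditions give two more equations: 2h_0·m_0 + h_0·m_1 = 6(Δ_0 - S'(0)) = -6 and h_1·m_1 + 2h_1·m_2 = 6(S'(4) - Δ_1) = -6.
Hence m_0 = -3, m_1 = 3, m_2 = -3.
On [0, 2], S(x) = 0 + 0·x - 3/2·x² + 1/2·x³.
With x = 1: S(1) = -1.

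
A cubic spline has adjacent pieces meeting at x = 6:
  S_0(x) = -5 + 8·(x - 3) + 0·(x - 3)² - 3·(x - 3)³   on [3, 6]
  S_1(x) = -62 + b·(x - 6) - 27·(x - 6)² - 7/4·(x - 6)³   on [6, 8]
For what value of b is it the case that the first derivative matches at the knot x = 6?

S_0'(x) = 8 + 0·(x - 3) - 9·(x - 3)², so S_0'(6) = -73. On the right, S_1'(6) = b, so b = -73.

-73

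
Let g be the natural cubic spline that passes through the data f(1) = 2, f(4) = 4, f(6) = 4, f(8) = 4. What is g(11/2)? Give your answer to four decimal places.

Put m_i = g'' at the i-th knot. Here h = (3, 2, 2) and Δ = (2/3, 0, 0), so the interior equations h_(i-1)·m_(i-1) + 2(h_(i-1)+h_i)·m_i + h_i·m_(i+1) = 6(Δ_i − Δ_(i-1)) read
  3·m_0 + 10·m_1 + 2·m_2 = 6(Δ_1 - Δ_0) = -4
  2·m_1 + 8·m_2 + 2·m_3 = 6(Δ_2 - Δ_1) = 0
Natural end conditions: m_0 = m_3 = 0.
Solving the tridiagonal system: m_0 = 0, m_1 = -8/19, m_2 = 2/19, m_3 = 0.
On [4, 6], g(t) = 4 + 14/57·(t - 4) - 4/19·(t - 4)² + 5/114·(t - 4)³.
With (t - 4) = 3/2: g(11/2) = 1229/304.

4.0428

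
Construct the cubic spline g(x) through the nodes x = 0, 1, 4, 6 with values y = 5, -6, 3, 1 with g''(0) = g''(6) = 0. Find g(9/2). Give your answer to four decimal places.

Put m_i = g'' at the i-th knot. Here h = (1, 3, 2) and Δ = (-11, 3, -1), so the interior equations h_(i-1)·m_(i-1) + 2(h_(i-1)+h_i)·m_i + h_i·m_(i+1) = 6(Δ_i − Δ_(i-1)) read
  1·m_0 + 8·m_1 + 3·m_2 = 6(Δ_1 - Δ_0) = 84
  3·m_1 + 10·m_2 + 2·m_3 = 6(Δ_2 - Δ_1) = -24
Natural end conditions: m_0 = m_3 = 0.
Forward elimination and back-substitution give m_0 = 0, m_1 = 912/71, m_2 = -444/71, m_3 = 0.
On [4, 6], g(x) = 3 + 225/71·(x - 4) - 222/71·(x - 4)² + 37/71·(x - 4)³.
With (x - 4) = 1/2: g(9/2) = 2197/568.

3.8680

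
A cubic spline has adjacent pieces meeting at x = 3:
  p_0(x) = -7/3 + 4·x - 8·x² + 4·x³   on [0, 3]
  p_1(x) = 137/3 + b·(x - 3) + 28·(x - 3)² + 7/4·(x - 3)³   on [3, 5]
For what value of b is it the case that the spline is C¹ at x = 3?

p_0'(x) = 4 - 16·x + 12·x², so p_0'(3) = 64. On the right, p_1'(3) = b, so b = 64.

64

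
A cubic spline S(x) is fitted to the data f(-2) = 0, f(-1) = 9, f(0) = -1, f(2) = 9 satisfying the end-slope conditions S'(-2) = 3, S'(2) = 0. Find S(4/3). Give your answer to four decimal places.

5.2761

Let M_i = S''(x_i). Step sizes h_i = 1, 1, 2; slopes of the chords Δ_i = (y_(i+1) - y_i)/h_i = 9, -10, 5.
  1·M_0 + 4·M_1 + 1·M_2 = 6(Δ_1 - Δ_0) = -114
  1·M_1 + 6·M_2 + 2·M_3 = 6(Δ_2 - Δ_1) = 90
Clamped end conditions give two more equations: 2h_0·M_0 + h_0·M_1 = 6(Δ_0 - S'(-2)) = 36 and h_2·M_2 + 2h_2·M_3 = 6(S'(2) - Δ_2) = -30.
Hence M_0 = 453/11, M_1 = -510/11, M_2 = 333/11, M_3 = -249/11.
On [0, 2], S(x) = -1 - 84/11·x + 333/22·x² - 97/22·x³.
With x = 4/3: S(4/3) = 1567/297.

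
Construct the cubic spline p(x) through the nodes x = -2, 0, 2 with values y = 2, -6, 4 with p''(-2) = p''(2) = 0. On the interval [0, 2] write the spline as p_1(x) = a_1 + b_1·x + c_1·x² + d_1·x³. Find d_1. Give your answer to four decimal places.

-0.5625

Let M_i = p''(x_i). Step sizes h_i = 2, 2; slopes of the chords Δ_i = (y_(i+1) - y_i)/h_i = -4, 5.
  2·M_0 + 8·M_1 + 2·M_2 = 6(Δ_1 - Δ_0) = 54
Natural end conditions: M_0 = M_2 = 0.
Solving the tridiagonal system: M_0 = 0, M_1 = 27/4, M_2 = 0.
On [0, 2], with p_1(x) = a_1 + b_1·x + c_1·x² + d_1·x³: c_1 = M_1/2 = 27/8, d_1 = (M_2 - M_1)/(6h_1) = -9/16, b_1 = Δ_1 - h_1(2M_1 + M_2)/6 = 1/2.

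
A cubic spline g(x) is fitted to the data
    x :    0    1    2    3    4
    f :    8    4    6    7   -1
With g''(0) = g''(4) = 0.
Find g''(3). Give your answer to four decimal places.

-13.3929

Write σ_i for g''(x_i). With h_i = 1, 1, 1, 1 and divided differences Δ_i = -4, 2, 1, -8, the continuity of g' gives the tridiagonal system
  1·σ_0 + 4·σ_1 + 1·σ_2 = 6(Δ_1 - Δ_0) = 36
  1·σ_1 + 4·σ_2 + 1·σ_3 = 6(Δ_2 - Δ_1) = -6
  1·σ_2 + 4·σ_3 + 1·σ_4 = 6(Δ_3 - Δ_2) = -54
Natural end conditions: σ_0 = σ_4 = 0.
Solving: σ_0 = 0, σ_1 = 255/28, σ_2 = -3/7, σ_3 = -375/28, σ_4 = 0.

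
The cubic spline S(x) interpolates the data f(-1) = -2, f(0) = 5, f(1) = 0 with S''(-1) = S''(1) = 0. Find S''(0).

-18

Put m_i = S'' at the i-th knot. Here h = (1, 1) and Δ = (7, -5), so the interior equations h_(i-1)·m_(i-1) + 2(h_(i-1)+h_i)·m_i + h_i·m_(i+1) = 6(Δ_i − Δ_(i-1)) read
  1·m_0 + 4·m_1 + 1·m_2 = 6(Δ_1 - Δ_0) = -72
Natural end conditions: m_0 = m_2 = 0.
Forward elimination and back-substitution give m_0 = 0, m_1 = -18, m_2 = 0.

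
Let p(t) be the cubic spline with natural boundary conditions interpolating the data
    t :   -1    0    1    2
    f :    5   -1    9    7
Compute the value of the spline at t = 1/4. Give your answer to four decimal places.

0.8375

Let M_i = p''(x_i). Step sizes h_i = 1, 1, 1; slopes of the chords Δ_i = (y_(i+1) - y_i)/h_i = -6, 10, -2.
  1·M_0 + 4·M_1 + 1·M_2 = 6(Δ_1 - Δ_0) = 96
  1·M_1 + 4·M_2 + 1·M_3 = 6(Δ_2 - Δ_1) = -72
Natural end conditions: M_0 = M_3 = 0.
Hence M_0 = 0, M_1 = 152/5, M_2 = -128/5, M_3 = 0.
On [0, 1], p(t) = -1 + 62/15·t + 76/5·t² - 28/3·t³.
With t = 1/4: p(1/4) = 67/80.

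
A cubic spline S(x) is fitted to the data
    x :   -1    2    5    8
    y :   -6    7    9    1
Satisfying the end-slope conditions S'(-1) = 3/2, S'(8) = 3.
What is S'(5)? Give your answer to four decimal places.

-3.3000

Put m_i = S'' at the i-th knot. Here h = (3, 3, 3) and Δ = (13/3, 2/3, -8/3), so the interior equations h_(i-1)·m_(i-1) + 2(h_(i-1)+h_i)·m_i + h_i·m_(i+1) = 6(Δ_i − Δ_(i-1)) read
  3·m_0 + 12·m_1 + 3·m_2 = 6(Δ_1 - Δ_0) = -22
  3·m_1 + 12·m_2 + 3·m_3 = 6(Δ_2 - Δ_1) = -20
Clamped end conditions give two more equations: 2h_0·m_0 + h_0·m_1 = 6(Δ_0 - S'(-1)) = 17 and h_2·m_2 + 2h_2·m_3 = 6(S'(8) - Δ_2) = 34.
Solving the tridiagonal system: m_0 = 58/15, m_1 = -31/15, m_2 = -44/15, m_3 = 107/15.
On [5, 8], S'(x) = b_2 + 2c_2·(x - 5) + 3d_2·(x - 5)² with b_2 = Δ_2 - h_2(2m_2 + m_3)/6 = -33/10, c_2 = m_2/2 = -22/15, d_2 = (m_3 - m_2)/(6h_2) = 151/270. So S'(5) = -33/10.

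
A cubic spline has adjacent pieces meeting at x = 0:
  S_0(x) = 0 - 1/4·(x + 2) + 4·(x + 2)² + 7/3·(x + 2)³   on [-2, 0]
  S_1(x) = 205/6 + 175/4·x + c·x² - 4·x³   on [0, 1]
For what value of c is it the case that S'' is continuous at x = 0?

S_0''(x) = 8 + 14·(x + 2), so S_0''(0) = 36. On the right, S_1''(0) = 2c, so c = 18.

18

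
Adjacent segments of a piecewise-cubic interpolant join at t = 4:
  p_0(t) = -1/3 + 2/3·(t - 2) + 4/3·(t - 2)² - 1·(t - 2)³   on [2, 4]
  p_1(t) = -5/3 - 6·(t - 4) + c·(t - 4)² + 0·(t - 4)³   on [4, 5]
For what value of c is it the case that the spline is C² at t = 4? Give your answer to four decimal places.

p_0''(t) = 8/3 - 6·(t - 2), so p_0''(4) = -28/3. On the right, p_1''(4) = 2c, so c = -14/3.

-4.6667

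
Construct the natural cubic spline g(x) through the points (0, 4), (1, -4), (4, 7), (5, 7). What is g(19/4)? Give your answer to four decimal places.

Write M_i for g''(x_i). With h_i = 1, 3, 1 and divided differences Δ_i = -8, 11/3, 0, the continuity of g' gives the tridiagonal system
  1·M_0 + 8·M_1 + 3·M_2 = 6(Δ_1 - Δ_0) = 70
  3·M_1 + 8·M_2 + 1·M_3 = 6(Δ_2 - Δ_1) = -22
Natural end conditions: M_0 = M_3 = 0.
Forward elimination and back-substitution give M_0 = 0, M_1 = 626/55, M_2 = -386/55, M_3 = 0.
On [4, 5], g(x) = 7 + 386/165·(x - 4) - 193/55·(x - 4)² + 193/165·(x - 4)³.
With (x - 4) = 3/4: g(19/4) = 5121/704.

7.2741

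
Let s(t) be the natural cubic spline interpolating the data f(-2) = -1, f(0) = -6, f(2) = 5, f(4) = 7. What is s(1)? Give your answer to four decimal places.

-1.0250

Write m_i for s''(x_i). With h_i = 2, 2, 2 and divided differences Δ_i = -5/2, 11/2, 1, the continuity of s' gives the tridiagonal system
  2·m_0 + 8·m_1 + 2·m_2 = 6(Δ_1 - Δ_0) = 48
  2·m_1 + 8·m_2 + 2·m_3 = 6(Δ_2 - Δ_1) = -27
Natural end conditions: m_0 = m_3 = 0.
Solving the tridiagonal system: m_0 = 0, m_1 = 73/10, m_2 = -26/5, m_3 = 0.
On [0, 2], s(t) = -6 + 71/30·t + 73/20·t² - 25/24·t³.
With t = 1: s(1) = -41/40.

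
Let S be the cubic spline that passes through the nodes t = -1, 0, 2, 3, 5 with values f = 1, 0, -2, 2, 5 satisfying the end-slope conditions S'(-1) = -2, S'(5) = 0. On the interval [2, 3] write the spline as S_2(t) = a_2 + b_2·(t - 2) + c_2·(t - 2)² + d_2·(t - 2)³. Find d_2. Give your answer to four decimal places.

Write σ_i for S''(x_i). With h_i = 1, 2, 1, 2 and divided differences Δ_i = -1, -1, 4, 3/2, the continuity of S' gives the tridiagonal system
  1·σ_0 + 6·σ_1 + 2·σ_2 = 6(Δ_1 - Δ_0) = 0
  2·σ_1 + 6·σ_2 + 1·σ_3 = 6(Δ_2 - Δ_1) = 30
  1·σ_2 + 6·σ_3 + 2·σ_4 = 6(Δ_3 - Δ_2) = -15
Clamped end conditions give two more equations: 2h_0·σ_0 + h_0·σ_1 = 6(Δ_0 - S'(-1)) = 6 and h_3·σ_3 + 2h_3·σ_4 = 6(S'(5) - Δ_3) = -9.
Forward elimination and back-substitution give σ_0 = 415/93, σ_1 = -272/93, σ_2 = 1217/186, σ_3 = -317/93, σ_4 = -203/372.
On [2, 3], with S_2(t) = a_2 + b_2·(t - 2) + c_2·(t - 2)² + d_2·(t - 2)³: c_2 = σ_2/2 = 1217/372, d_2 = (σ_3 - σ_2)/(6h_2) = -617/372, b_2 = Δ_2 - h_2(2σ_2 + σ_3)/6 = 74/31.

-1.6586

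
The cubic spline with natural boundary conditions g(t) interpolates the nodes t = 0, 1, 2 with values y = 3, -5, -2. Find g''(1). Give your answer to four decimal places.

Let M_i = g''(x_i). Step sizes h_i = 1, 1; slopes of the chords Δ_i = (y_(i+1) - y_i)/h_i = -8, 3.
  1·M_0 + 4·M_1 + 1·M_2 = 6(Δ_1 - Δ_0) = 66
Natural end conditions: M_0 = M_2 = 0.
Solving the tridiagonal system: M_0 = 0, M_1 = 33/2, M_2 = 0.

16.5000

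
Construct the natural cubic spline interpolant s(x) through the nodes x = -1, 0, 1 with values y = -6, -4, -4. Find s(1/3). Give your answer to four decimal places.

-3.8148

Put m_i = s'' at the i-th knot. Here h = (1, 1) and Δ = (2, 0), so the interior equations h_(i-1)·m_(i-1) + 2(h_(i-1)+h_i)·m_i + h_i·m_(i+1) = 6(Δ_i − Δ_(i-1)) read
  1·m_0 + 4·m_1 + 1·m_2 = 6(Δ_1 - Δ_0) = -12
Natural end conditions: m_0 = m_2 = 0.
Forward elimination and back-substitution give m_0 = 0, m_1 = -3, m_2 = 0.
On [0, 1], s(x) = -4 + 1·x - 3/2·x² + 1/2·x³.
With x = 1/3: s(1/3) = -103/27.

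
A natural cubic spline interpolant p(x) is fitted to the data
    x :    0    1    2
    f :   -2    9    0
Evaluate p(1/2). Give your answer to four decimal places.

5.3750

Let σ_i = p''(x_i). Step sizes h_i = 1, 1; slopes of the chords Δ_i = (y_(i+1) - y_i)/h_i = 11, -9.
  1·σ_0 + 4·σ_1 + 1·σ_2 = 6(Δ_1 - Δ_0) = -120
Natural end conditions: σ_0 = σ_2 = 0.
Hence σ_0 = 0, σ_1 = -30, σ_2 = 0.
On [0, 1], p(x) = -2 + 16·x + 0·x² - 5·x³.
With x = 1/2: p(1/2) = 43/8.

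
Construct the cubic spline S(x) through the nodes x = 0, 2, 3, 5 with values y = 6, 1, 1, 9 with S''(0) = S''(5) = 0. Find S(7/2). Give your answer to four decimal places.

With σ_i denoting the second derivative at x_i, h_i = 2, 1, 2, and Δ_i = (y_(i+1) − y_i)/h_i = -5/2, 0, 4:
  2·σ_0 + 6·σ_1 + 1·σ_2 = 6(Δ_1 - Δ_0) = 15
  1·σ_1 + 6·σ_2 + 2·σ_3 = 6(Δ_2 - Δ_1) = 24
Natural end conditions: σ_0 = σ_3 = 0.
Solving the tridiagonal system: σ_0 = 0, σ_1 = 66/35, σ_2 = 129/35, σ_3 = 0.
On [3, 5], S(x) = 1 + 54/35·(x - 3) + 129/70·(x - 3)² - 43/140·(x - 3)³.
With (x - 3) = 1/2: S(7/2) = 351/160.

2.1938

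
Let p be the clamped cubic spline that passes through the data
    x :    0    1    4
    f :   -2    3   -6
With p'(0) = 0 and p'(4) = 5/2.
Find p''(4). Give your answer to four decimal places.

12.1250

Let σ_i = p''(x_i). Step sizes h_i = 1, 3; slopes of the chords Δ_i = (y_(i+1) - y_i)/h_i = 5, -3.
  1·σ_0 + 8·σ_1 + 3·σ_2 = 6(Δ_1 - Δ_0) = -48
Clamped end conditions give two more equations: 2h_0·σ_0 + h_0·σ_1 = 6(Δ_0 - p'(0)) = 30 and h_1·σ_1 + 2h_1·σ_2 = 6(p'(4) - Δ_1) = 33.
Hence σ_0 = 173/8, σ_1 = -53/4, σ_2 = 97/8.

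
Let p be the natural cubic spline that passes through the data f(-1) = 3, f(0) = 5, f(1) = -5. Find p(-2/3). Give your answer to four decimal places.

4.5556

Put M_i = p'' at the i-th knot. Here h = (1, 1) and Δ = (2, -10), so the interior equations h_(i-1)·M_(i-1) + 2(h_(i-1)+h_i)·M_i + h_i·M_(i+1) = 6(Δ_i − Δ_(i-1)) read
  1·M_0 + 4·M_1 + 1·M_2 = 6(Δ_1 - Δ_0) = -72
Natural end conditions: M_0 = M_2 = 0.
Solving the tridiagonal system: M_0 = 0, M_1 = -18, M_2 = 0.
On [-1, 0], p(x) = 3 + 5·(x + 1) + 0·(x + 1)² - 3·(x + 1)³.
With (x + 1) = 1/3: p(-2/3) = 41/9.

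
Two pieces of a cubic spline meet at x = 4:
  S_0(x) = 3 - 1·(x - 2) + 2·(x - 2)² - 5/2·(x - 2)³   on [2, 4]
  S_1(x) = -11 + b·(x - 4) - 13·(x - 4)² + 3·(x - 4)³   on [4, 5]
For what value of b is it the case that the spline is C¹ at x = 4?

-23

S_0'(x) = -1 + 4·(x - 2) - 15/2·(x - 2)², so S_0'(4) = -23. On the right, S_1'(4) = b, so b = -23.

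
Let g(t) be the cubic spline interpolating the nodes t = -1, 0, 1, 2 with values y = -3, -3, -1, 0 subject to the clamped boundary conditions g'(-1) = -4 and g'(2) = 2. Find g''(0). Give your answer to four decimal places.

0.8000

Let m_i = g''(x_i). Step sizes h_i = 1, 1, 1; slopes of the chords Δ_i = (y_(i+1) - y_i)/h_i = 0, 2, 1.
  1·m_0 + 4·m_1 + 1·m_2 = 6(Δ_1 - Δ_0) = 12
  1·m_1 + 4·m_2 + 1·m_3 = 6(Δ_2 - Δ_1) = -6
Clamped end conditions give two more equations: 2h_0·m_0 + h_0·m_1 = 6(Δ_0 - g'(-1)) = 24 and h_2·m_2 + 2h_2·m_3 = 6(g'(2) - Δ_2) = 6.
Solving: m_0 = 58/5, m_1 = 4/5, m_2 = -14/5, m_3 = 22/5.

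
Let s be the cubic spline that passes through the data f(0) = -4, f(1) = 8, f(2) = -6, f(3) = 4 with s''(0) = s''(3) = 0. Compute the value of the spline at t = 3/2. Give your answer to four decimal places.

Let m_i = s''(x_i). Step sizes h_i = 1, 1, 1; slopes of the chords Δ_i = (y_(i+1) - y_i)/h_i = 12, -14, 10.
  1·m_0 + 4·m_1 + 1·m_2 = 6(Δ_1 - Δ_0) = -156
  1·m_1 + 4·m_2 + 1·m_3 = 6(Δ_2 - Δ_1) = 144
Natural end conditions: m_0 = m_3 = 0.
Solving the tridiagonal system: m_0 = 0, m_1 = -256/5, m_2 = 244/5, m_3 = 0.
On [1, 2], s(t) = 8 - 76/15·(t - 1) - 128/5·(t - 1)² + 50/3·(t - 1)³.
With (t - 1) = 1/2: s(3/2) = 23/20.

1.1500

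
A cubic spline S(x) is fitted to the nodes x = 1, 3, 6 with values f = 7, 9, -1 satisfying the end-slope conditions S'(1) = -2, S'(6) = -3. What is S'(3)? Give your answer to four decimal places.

0.1000

With M_i denoting the second derivative at x_i, h_i = 2, 3, and Δ_i = (y_(i+1) − y_i)/h_i = 1, -10/3:
  2·M_0 + 10·M_1 + 3·M_2 = 6(Δ_1 - Δ_0) = -26
Clamped end conditions give two more equations: 2h_0·M_0 + h_0·M_1 = 6(Δ_0 - S'(1)) = 18 and h_1·M_1 + 2h_1·M_2 = 6(S'(6) - Δ_1) = 2.
Solving: M_0 = 69/10, M_1 = -24/5, M_2 = 41/15.
On [3, 6], S'(x) = b_1 + 2c_1·(x - 3) + 3d_1·(x - 3)² with b_1 = Δ_1 - h_1(2M_1 + M_2)/6 = 1/10, c_1 = M_1/2 = -12/5, d_1 = (M_2 - M_1)/(6h_1) = 113/270. So S'(3) = 1/10.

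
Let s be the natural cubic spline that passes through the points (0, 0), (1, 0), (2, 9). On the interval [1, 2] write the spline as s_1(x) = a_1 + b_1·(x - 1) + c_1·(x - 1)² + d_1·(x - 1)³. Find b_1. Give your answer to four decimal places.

Let M_i = s''(x_i). Step sizes h_i = 1, 1; slopes of the chords Δ_i = (y_(i+1) - y_i)/h_i = 0, 9.
  1·M_0 + 4·M_1 + 1·M_2 = 6(Δ_1 - Δ_0) = 54
Natural end conditions: M_0 = M_2 = 0.
Hence M_0 = 0, M_1 = 27/2, M_2 = 0.
On [1, 2], with s_1(x) = a_1 + b_1·(x - 1) + c_1·(x - 1)² + d_1·(x - 1)³: c_1 = M_1/2 = 27/4, d_1 = (M_2 - M_1)/(6h_1) = -9/4, b_1 = Δ_1 - h_1(2M_1 + M_2)/6 = 9/2.

4.5000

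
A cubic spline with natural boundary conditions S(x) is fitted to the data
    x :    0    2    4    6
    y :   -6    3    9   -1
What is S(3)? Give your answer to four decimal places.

7.4250

Let m_i = S''(x_i). Step sizes h_i = 2, 2, 2; slopes of the chords Δ_i = (y_(i+1) - y_i)/h_i = 9/2, 3, -5.
  2·m_0 + 8·m_1 + 2·m_2 = 6(Δ_1 - Δ_0) = -9
  2·m_1 + 8·m_2 + 2·m_3 = 6(Δ_2 - Δ_1) = -48
Natural end conditions: m_0 = m_3 = 0.
Hence m_0 = 0, m_1 = 2/5, m_2 = -61/10, m_3 = 0.
On [2, 4], S(x) = 3 + 143/30·(x - 2) + 1/5·(x - 2)² - 13/24·(x - 2)³.
With (x - 2) = 1: S(3) = 297/40.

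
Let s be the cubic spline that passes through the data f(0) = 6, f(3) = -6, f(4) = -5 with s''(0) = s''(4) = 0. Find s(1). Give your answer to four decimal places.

Write M_i for s''(x_i). With h_i = 3, 1 and divided differences Δ_i = -4, 1, the continuity of s' gives the tridiagonal system
  3·M_0 + 8·M_1 + 1·M_2 = 6(Δ_1 - Δ_0) = 30
Natural end conditions: M_0 = M_2 = 0.
Forward elimination and back-substitution give M_0 = 0, M_1 = 15/4, M_2 = 0.
On [0, 3], s(x) = 6 - 47/8·x + 0·x² + 5/24·x³.
With x = 1: s(1) = 1/3.

0.3333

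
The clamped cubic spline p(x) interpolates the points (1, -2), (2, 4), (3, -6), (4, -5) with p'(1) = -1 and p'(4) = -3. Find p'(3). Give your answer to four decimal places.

-5.6667

With M_i denoting the second derivative at x_i, h_i = 1, 1, 1, and Δ_i = (y_(i+1) − y_i)/h_i = 6, -10, 1:
  1·M_0 + 4·M_1 + 1·M_2 = 6(Δ_1 - Δ_0) = -96
  1·M_1 + 4·M_2 + 1·M_3 = 6(Δ_2 - Δ_1) = 66
Clamped end conditions give two more equations: 2h_0·M_0 + h_0·M_1 = 6(Δ_0 - p'(1)) = 42 and h_2·M_2 + 2h_2·M_3 = 6(p'(4) - Δ_2) = -24.
Hence M_0 = 128/3, M_1 = -130/3, M_2 = 104/3, M_3 = -88/3.
On [3, 4], p'(x) = b_2 + 2c_2·(x - 3) + 3d_2·(x - 3)² with b_2 = Δ_2 - h_2(2M_2 + M_3)/6 = -17/3, c_2 = M_2/2 = 52/3, d_2 = (M_3 - M_2)/(6h_2) = -32/3. So p'(3) = -17/3.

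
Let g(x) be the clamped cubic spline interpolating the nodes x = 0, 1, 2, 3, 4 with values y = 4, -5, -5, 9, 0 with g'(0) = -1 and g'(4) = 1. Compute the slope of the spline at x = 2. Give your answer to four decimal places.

12.8571

Write M_i for g''(x_i). With h_i = 1, 1, 1, 1 and divided differences Δ_i = -9, 0, 14, -9, the continuity of g' gives the tridiagonal system
  1·M_0 + 4·M_1 + 1·M_2 = 6(Δ_1 - Δ_0) = 54
  1·M_1 + 4·M_2 + 1·M_3 = 6(Δ_2 - Δ_1) = 84
  1·M_2 + 4·M_3 + 1·M_4 = 6(Δ_3 - Δ_2) = -138
Clamped end conditions give two more equations: 2h_0·M_0 + h_0·M_1 = 6(Δ_0 - g'(0)) = -48 and h_3·M_3 + 2h_3·M_4 = 6(g'(4) - Δ_3) = 60.
Solving: M_0 = -214/7, M_1 = 92/7, M_2 = 32, M_3 = -400/7, M_4 = 410/7.
On [2, 3], g'(x) = b_2 + 2c_2·(x - 2) + 3d_2·(x - 2)² with b_2 = Δ_2 - h_2(2M_2 + M_3)/6 = 90/7, c_2 = M_2/2 = 16, d_2 = (M_3 - M_2)/(6h_2) = -104/7. So g'(2) = 90/7.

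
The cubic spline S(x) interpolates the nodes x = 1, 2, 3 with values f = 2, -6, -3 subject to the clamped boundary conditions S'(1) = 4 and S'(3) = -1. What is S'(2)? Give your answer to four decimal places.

With σ_i denoting the second derivative at x_i, h_i = 1, 1, and Δ_i = (y_(i+1) − y_i)/h_i = -8, 3:
  1·σ_0 + 4·σ_1 + 1·σ_2 = 6(Δ_1 - Δ_0) = 66
Clamped end conditions give two more equations: 2h_0·σ_0 + h_0·σ_1 = 6(Δ_0 - S'(1)) = -72 and h_1·σ_1 + 2h_1·σ_2 = 6(S'(3) - Δ_1) = -24.
Solving the tridiagonal system: σ_0 = -55, σ_1 = 38, σ_2 = -31.
On [2, 3], S'(x) = b_1 + 2c_1·(x - 2) + 3d_1·(x - 2)² with b_1 = Δ_1 - h_1(2σ_1 + σ_2)/6 = -9/2, c_1 = σ_1/2 = 19, d_1 = (σ_2 - σ_1)/(6h_1) = -23/2. So S'(2) = -9/2.

-4.5000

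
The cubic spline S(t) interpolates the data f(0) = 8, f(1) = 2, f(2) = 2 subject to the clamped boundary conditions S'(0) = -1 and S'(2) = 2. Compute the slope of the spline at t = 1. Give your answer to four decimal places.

Let m_i = S''(x_i). Step sizes h_i = 1, 1; slopes of the chords Δ_i = (y_(i+1) - y_i)/h_i = -6, 0.
  1·m_0 + 4·m_1 + 1·m_2 = 6(Δ_1 - Δ_0) = 36
Clamped end conditions give two more equations: 2h_0·m_0 + h_0·m_1 = 6(Δ_0 - S'(0)) = -30 and h_1·m_1 + 2h_1·m_2 = 6(S'(2) - Δ_1) = 12.
Solving: m_0 = -45/2, m_1 = 15, m_2 = -3/2.
On [1, 2], S'(t) = b_1 + 2c_1·(t - 1) + 3d_1·(t - 1)² with b_1 = Δ_1 - h_1(2m_1 + m_2)/6 = -19/4, c_1 = m_1/2 = 15/2, d_1 = (m_2 - m_1)/(6h_1) = -11/4. So S'(1) = -19/4.

-4.7500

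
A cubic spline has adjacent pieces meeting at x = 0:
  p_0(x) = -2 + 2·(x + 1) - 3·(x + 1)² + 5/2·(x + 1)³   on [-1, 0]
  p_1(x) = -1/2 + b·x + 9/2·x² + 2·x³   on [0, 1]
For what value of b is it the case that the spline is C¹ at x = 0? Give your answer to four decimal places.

3.5000

p_0'(x) = 2 - 6·(x + 1) + 15/2·(x + 1)², so p_0'(0) = 7/2. On the right, p_1'(0) = b, so b = 7/2.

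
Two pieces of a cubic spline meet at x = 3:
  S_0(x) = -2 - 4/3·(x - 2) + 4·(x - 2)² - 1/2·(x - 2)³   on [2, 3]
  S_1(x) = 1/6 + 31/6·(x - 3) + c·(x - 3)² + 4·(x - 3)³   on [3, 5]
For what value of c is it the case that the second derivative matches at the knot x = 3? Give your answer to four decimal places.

S_0''(x) = 8 - 3·(x - 2), so S_0''(3) = 5. On the right, S_1''(3) = 2c, so c = 5/2.

2.5000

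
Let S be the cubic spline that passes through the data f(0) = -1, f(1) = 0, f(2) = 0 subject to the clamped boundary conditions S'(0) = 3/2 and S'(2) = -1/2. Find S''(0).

Write M_i for S''(x_i). With h_i = 1, 1 and divided differences Δ_i = 1, 0, the continuity of S' gives the tridiagonal system
  1·M_0 + 4·M_1 + 1·M_2 = 6(Δ_1 - Δ_0) = -6
Clamped end conditions give two more equations: 2h_0·M_0 + h_0·M_1 = 6(Δ_0 - S'(0)) = -3 and h_1·M_1 + 2h_1·M_2 = 6(S'(2) - Δ_1) = -3.
Forward elimination and back-substitution give M_0 = -1, M_1 = -1, M_2 = -1.

-1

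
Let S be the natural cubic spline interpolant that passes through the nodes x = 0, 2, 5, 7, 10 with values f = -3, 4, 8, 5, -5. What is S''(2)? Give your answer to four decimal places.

Put m_i = S'' at the i-th knot. Here h = (2, 3, 2, 3) and Δ = (7/2, 4/3, -3/2, -10/3), so the interior equations h_(i-1)·m_(i-1) + 2(h_(i-1)+h_i)·m_i + h_i·m_(i+1) = 6(Δ_i − Δ_(i-1)) read
  2·m_0 + 10·m_1 + 3·m_2 = 6(Δ_1 - Δ_0) = -13
  3·m_1 + 10·m_2 + 2·m_3 = 6(Δ_2 - Δ_1) = -17
  2·m_2 + 10·m_3 + 3·m_4 = 6(Δ_3 - Δ_2) = -11
Natural end conditions: m_0 = m_4 = 0.
Hence m_0 = 0, m_1 = -134/145, m_2 = -109/87, m_3 = -739/870, m_4 = 0.

-0.9241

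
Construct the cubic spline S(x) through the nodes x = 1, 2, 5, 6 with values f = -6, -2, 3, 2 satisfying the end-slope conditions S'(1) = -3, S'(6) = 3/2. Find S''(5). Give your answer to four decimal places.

-1.5079

Put M_i = S'' at the i-th knot. Here h = (1, 3, 1) and Δ = (4, 5/3, -1), so the interior equations h_(i-1)·M_(i-1) + 2(h_(i-1)+h_i)·M_i + h_i·M_(i+1) = 6(Δ_i − Δ_(i-1)) read
  1·M_0 + 8·M_1 + 3·M_2 = 6(Δ_1 - Δ_0) = -14
  3·M_1 + 8·M_2 + 1·M_3 = 6(Δ_2 - Δ_1) = -16
Clamped end conditions give two more equations: 2h_0·M_0 + h_0·M_1 = 6(Δ_0 - S'(1)) = 42 and h_2·M_2 + 2h_2·M_3 = 6(S'(6) - Δ_2) = 15.
Forward elimination and back-substitution give M_0 = 1451/63, M_1 = -256/63, M_2 = -95/63, M_3 = 520/63.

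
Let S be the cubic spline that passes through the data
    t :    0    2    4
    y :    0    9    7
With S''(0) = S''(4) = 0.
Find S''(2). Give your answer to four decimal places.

Let M_i = S''(x_i). Step sizes h_i = 2, 2; slopes of the chords Δ_i = (y_(i+1) - y_i)/h_i = 9/2, -1.
  2·M_0 + 8·M_1 + 2·M_2 = 6(Δ_1 - Δ_0) = -33
Natural end conditions: M_0 = M_2 = 0.
Hence M_0 = 0, M_1 = -33/8, M_2 = 0.

-4.1250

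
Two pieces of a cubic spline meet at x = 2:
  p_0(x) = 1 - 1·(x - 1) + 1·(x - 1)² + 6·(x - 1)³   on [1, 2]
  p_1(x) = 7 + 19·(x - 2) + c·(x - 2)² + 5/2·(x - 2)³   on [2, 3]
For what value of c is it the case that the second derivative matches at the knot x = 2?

p_0''(x) = 2 + 36·(x - 1), so p_0''(2) = 38. On the right, p_1''(2) = 2c, so c = 19.

19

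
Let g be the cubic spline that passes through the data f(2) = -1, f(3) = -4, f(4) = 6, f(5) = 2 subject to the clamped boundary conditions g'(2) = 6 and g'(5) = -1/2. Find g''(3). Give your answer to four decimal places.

41.0667

Write m_i for g''(x_i). With h_i = 1, 1, 1 and divided differences Δ_i = -3, 10, -4, the continuity of g' gives the tridiagonal system
  1·m_0 + 4·m_1 + 1·m_2 = 6(Δ_1 - Δ_0) = 78
  1·m_1 + 4·m_2 + 1·m_3 = 6(Δ_2 - Δ_1) = -84
Clamped end conditions give two more equations: 2h_0·m_0 + h_0·m_1 = 6(Δ_0 - g'(2)) = -54 and h_2·m_2 + 2h_2·m_3 = 6(g'(5) - Δ_2) = 21.
Solving the tridiagonal system: m_0 = -713/15, m_1 = 616/15, m_2 = -581/15, m_3 = 448/15.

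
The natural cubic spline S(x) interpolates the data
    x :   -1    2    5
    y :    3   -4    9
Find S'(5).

6

Put M_i = S'' at the i-th knot. Here h = (3, 3) and Δ = (-7/3, 13/3), so the interior equations h_(i-1)·M_(i-1) + 2(h_(i-1)+h_i)·M_i + h_i·M_(i+1) = 6(Δ_i − Δ_(i-1)) read
  3·M_0 + 12·M_1 + 3·M_2 = 6(Δ_1 - Δ_0) = 40
Natural end conditions: M_0 = M_2 = 0.
Forward elimination and back-substitution give M_0 = 0, M_1 = 10/3, M_2 = 0.
On [2, 5], S'(x) = b_1 + 2c_1·(x - 2) + 3d_1·(x - 2)² with b_1 = Δ_1 - h_1(2M_1 + M_2)/6 = 1, c_1 = M_1/2 = 5/3, d_1 = (M_2 - M_1)/(6h_1) = -5/27. So S'(5) = 6.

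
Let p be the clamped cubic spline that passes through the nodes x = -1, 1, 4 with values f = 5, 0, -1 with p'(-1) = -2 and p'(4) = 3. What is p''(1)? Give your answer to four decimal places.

Write σ_i for p''(x_i). With h_i = 2, 3 and divided differences Δ_i = -5/2, -1/3, the continuity of p' gives the tridiagonal system
  2·σ_0 + 10·σ_1 + 3·σ_2 = 6(Δ_1 - Δ_0) = 13
Clamped end conditions give two more equations: 2h_0·σ_0 + h_0·σ_1 = 6(Δ_0 - p'(-1)) = -3 and h_1·σ_1 + 2h_1·σ_2 = 6(p'(4) - Δ_1) = 20.
Hence σ_0 = -21/20, σ_1 = 3/5, σ_2 = 91/30.

0.6000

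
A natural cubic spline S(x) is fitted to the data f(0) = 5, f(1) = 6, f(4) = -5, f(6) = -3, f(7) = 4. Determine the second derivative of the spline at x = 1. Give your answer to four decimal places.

Let M_i = S''(x_i). Step sizes h_i = 1, 3, 2, 1; slopes of the chords Δ_i = (y_(i+1) - y_i)/h_i = 1, -11/3, 1, 7.
  1·M_0 + 8·M_1 + 3·M_2 = 6(Δ_1 - Δ_0) = -28
  3·M_1 + 10·M_2 + 2·M_3 = 6(Δ_2 - Δ_1) = 28
  2·M_2 + 6·M_3 + 1·M_4 = 6(Δ_3 - Δ_2) = 36
Natural end conditions: M_0 = M_4 = 0.
Solving the tridiagonal system: M_0 = 0, M_1 = -928/197, M_2 = 636/197, M_3 = 970/197, M_4 = 0.

-4.7107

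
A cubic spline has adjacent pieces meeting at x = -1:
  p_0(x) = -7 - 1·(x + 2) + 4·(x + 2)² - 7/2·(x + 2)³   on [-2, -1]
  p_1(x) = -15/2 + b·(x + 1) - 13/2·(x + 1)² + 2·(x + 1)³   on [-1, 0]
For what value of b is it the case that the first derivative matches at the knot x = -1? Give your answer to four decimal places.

p_0'(x) = -1 + 8·(x + 2) - 21/2·(x + 2)², so p_0'(-1) = -7/2. On the right, p_1'(-1) = b, so b = -7/2.

-3.5000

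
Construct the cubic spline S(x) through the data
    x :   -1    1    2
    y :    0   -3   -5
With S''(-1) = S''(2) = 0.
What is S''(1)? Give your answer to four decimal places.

With M_i denoting the second derivative at x_i, h_i = 2, 1, and Δ_i = (y_(i+1) − y_i)/h_i = -3/2, -2:
  2·M_0 + 6·M_1 + 1·M_2 = 6(Δ_1 - Δ_0) = -3
Natural end conditions: M_0 = M_2 = 0.
Hence M_0 = 0, M_1 = -1/2, M_2 = 0.

-0.5000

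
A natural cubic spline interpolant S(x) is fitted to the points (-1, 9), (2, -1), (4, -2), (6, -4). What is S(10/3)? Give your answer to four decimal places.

Let m_i = S''(x_i). Step sizes h_i = 3, 2, 2; slopes of the chords Δ_i = (y_(i+1) - y_i)/h_i = -10/3, -1/2, -1.
  3·m_0 + 10·m_1 + 2·m_2 = 6(Δ_1 - Δ_0) = 17
  2·m_1 + 8·m_2 + 2·m_3 = 6(Δ_2 - Δ_1) = -3
Natural end conditions: m_0 = m_3 = 0.
Solving the tridiagonal system: m_0 = 0, m_1 = 71/38, m_2 = -16/19, m_3 = 0.
On [2, 4], S(x) = -1 - 167/114·(x - 2) + 71/76·(x - 2)² - 103/456·(x - 2)³.
With (x - 2) = 4/3: S(10/3) = -2813/1539.

-1.8278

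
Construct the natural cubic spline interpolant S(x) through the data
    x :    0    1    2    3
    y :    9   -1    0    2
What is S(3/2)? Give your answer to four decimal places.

Let m_i = S''(x_i). Step sizes h_i = 1, 1, 1; slopes of the chords Δ_i = (y_(i+1) - y_i)/h_i = -10, 1, 2.
  1·m_0 + 4·m_1 + 1·m_2 = 6(Δ_1 - Δ_0) = 66
  1·m_1 + 4·m_2 + 1·m_3 = 6(Δ_2 - Δ_1) = 6
Natural end conditions: m_0 = m_3 = 0.
Solving the tridiagonal system: m_0 = 0, m_1 = 86/5, m_2 = -14/5, m_3 = 0.
On [1, 2], S(x) = -1 - 64/15·(x - 1) + 43/5·(x - 1)² - 10/3·(x - 1)³.
With (x - 1) = 1/2: S(3/2) = -7/5.

-1.4000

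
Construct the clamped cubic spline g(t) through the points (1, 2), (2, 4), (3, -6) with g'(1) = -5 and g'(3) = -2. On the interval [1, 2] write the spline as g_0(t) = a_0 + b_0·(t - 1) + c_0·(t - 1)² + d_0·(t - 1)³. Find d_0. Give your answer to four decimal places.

Write M_i for g''(x_i). With h_i = 1, 1 and divided differences Δ_i = 2, -10, the continuity of g' gives the tridiagonal system
  1·M_0 + 4·M_1 + 1·M_2 = 6(Δ_1 - Δ_0) = -72
Clamped end conditions give two more equations: 2h_0·M_0 + h_0·M_1 = 6(Δ_0 - g'(1)) = 42 and h_1·M_1 + 2h_1·M_2 = 6(g'(3) - Δ_1) = 48.
Forward elimination and back-substitution give M_0 = 81/2, M_1 = -39, M_2 = 87/2.
On [1, 2], with g_0(t) = a_0 + b_0·(t - 1) + c_0·(t - 1)² + d_0·(t - 1)³: c_0 = M_0/2 = 81/4, d_0 = (M_1 - M_0)/(6h_0) = -53/4, b_0 = Δ_0 - h_0(2M_0 + M_1)/6 = -5.

-13.2500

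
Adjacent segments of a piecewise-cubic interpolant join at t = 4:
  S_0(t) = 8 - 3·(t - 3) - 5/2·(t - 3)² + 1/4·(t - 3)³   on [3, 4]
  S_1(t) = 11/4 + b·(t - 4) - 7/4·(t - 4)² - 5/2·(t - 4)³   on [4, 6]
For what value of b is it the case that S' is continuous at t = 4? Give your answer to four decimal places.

S_0'(t) = -3 - 5·(t - 3) + 3/4·(t - 3)², so S_0'(4) = -29/4. On the right, S_1'(4) = b, so b = -29/4.

-7.2500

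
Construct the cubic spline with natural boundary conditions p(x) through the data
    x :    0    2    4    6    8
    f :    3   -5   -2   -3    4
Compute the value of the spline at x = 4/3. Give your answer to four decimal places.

-3.5833

Write M_i for p''(x_i). With h_i = 2, 2, 2, 2 and divided differences Δ_i = -4, 3/2, -1/2, 7/2, the continuity of p' gives the tridiagonal system
  2·M_0 + 8·M_1 + 2·M_2 = 6(Δ_1 - Δ_0) = 33
  2·M_1 + 8·M_2 + 2·M_3 = 6(Δ_2 - Δ_1) = -12
  2·M_2 + 8·M_3 + 2·M_4 = 6(Δ_3 - Δ_2) = 24
Natural end conditions: M_0 = M_4 = 0.
Hence M_0 = 0, M_1 = 81/16, M_2 = -15/4, M_3 = 63/16, M_4 = 0.
On [0, 2], p(x) = 3 - 91/16·x + 0·x² + 27/64·x³.
With x = 4/3: p(4/3) = -43/12.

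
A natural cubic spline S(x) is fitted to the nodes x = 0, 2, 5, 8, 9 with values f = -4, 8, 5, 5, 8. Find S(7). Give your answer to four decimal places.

3.4695

With σ_i denoting the second derivative at x_i, h_i = 2, 3, 3, 1, and Δ_i = (y_(i+1) − y_i)/h_i = 6, -1, 0, 3:
  2·σ_0 + 10·σ_1 + 3·σ_2 = 6(Δ_1 - Δ_0) = -42
  3·σ_1 + 12·σ_2 + 3·σ_3 = 6(Δ_2 - Δ_1) = 6
  3·σ_2 + 8·σ_3 + 1·σ_4 = 6(Δ_3 - Δ_2) = 18
Natural end conditions: σ_0 = σ_4 = 0.
Solving the tridiagonal system: σ_0 = 0, σ_1 = -606/133, σ_2 = 158/133, σ_3 = 240/133, σ_4 = 0.
On [5, 8], S(x) = 5 - 278/133·(x - 5) + 79/133·(x - 5)² + 41/1197·(x - 5)³.
With (x - 5) = 2: S(7) = 4153/1197.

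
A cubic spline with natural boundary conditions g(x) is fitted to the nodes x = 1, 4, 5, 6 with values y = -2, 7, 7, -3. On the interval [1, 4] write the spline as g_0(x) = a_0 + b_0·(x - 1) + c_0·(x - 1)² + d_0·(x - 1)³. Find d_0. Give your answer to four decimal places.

Write M_i for g''(x_i). With h_i = 3, 1, 1 and divided differences Δ_i = 3, 0, -10, the continuity of g' gives the tridiagonal system
  3·M_0 + 8·M_1 + 1·M_2 = 6(Δ_1 - Δ_0) = -18
  1·M_1 + 4·M_2 + 1·M_3 = 6(Δ_2 - Δ_1) = -60
Natural end conditions: M_0 = M_3 = 0.
Solving the tridiagonal system: M_0 = 0, M_1 = -12/31, M_2 = -462/31, M_3 = 0.
On [1, 4], with g_0(x) = a_0 + b_0·(x - 1) + c_0·(x - 1)² + d_0·(x - 1)³: c_0 = M_0/2 = 0, d_0 = (M_1 - M_0)/(6h_0) = -2/93, b_0 = Δ_0 - h_0(2M_0 + M_1)/6 = 99/31.

-0.0215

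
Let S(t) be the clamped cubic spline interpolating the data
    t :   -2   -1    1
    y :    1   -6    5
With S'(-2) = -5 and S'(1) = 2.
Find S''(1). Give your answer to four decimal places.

-15.4167

Let m_i = S''(x_i). Step sizes h_i = 1, 2; slopes of the chords Δ_i = (y_(i+1) - y_i)/h_i = -7, 11/2.
  1·m_0 + 6·m_1 + 2·m_2 = 6(Δ_1 - Δ_0) = 75
Clamped end conditions give two more equations: 2h_0·m_0 + h_0·m_1 = 6(Δ_0 - S'(-2)) = -12 and h_1·m_1 + 2h_1·m_2 = 6(S'(1) - Δ_1) = -21.
Forward elimination and back-substitution give m_0 = -97/6, m_1 = 61/3, m_2 = -185/12.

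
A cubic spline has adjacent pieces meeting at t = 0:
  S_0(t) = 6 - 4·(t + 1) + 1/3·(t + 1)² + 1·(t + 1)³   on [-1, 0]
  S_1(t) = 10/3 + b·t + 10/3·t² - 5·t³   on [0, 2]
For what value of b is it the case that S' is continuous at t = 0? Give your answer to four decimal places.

-0.3333

S_0'(t) = -4 + 2/3·(t + 1) + 3·(t + 1)², so S_0'(0) = -1/3. On the right, S_1'(0) = b, so b = -1/3.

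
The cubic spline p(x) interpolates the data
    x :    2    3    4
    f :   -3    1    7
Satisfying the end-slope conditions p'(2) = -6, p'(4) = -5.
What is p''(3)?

Put M_i = p'' at the i-th knot. Here h = (1, 1) and Δ = (4, 6), so the interior equations h_(i-1)·M_(i-1) + 2(h_(i-1)+h_i)·M_i + h_i·M_(i+1) = 6(Δ_i − Δ_(i-1)) read
  1·M_0 + 4·M_1 + 1·M_2 = 6(Δ_1 - Δ_0) = 12
Clamped end conditions give two more equations: 2h_0·M_0 + h_0·M_1 = 6(Δ_0 - p'(2)) = 60 and h_1·M_1 + 2h_1·M_2 = 6(p'(4) - Δ_1) = -66.
Hence M_0 = 55/2, M_1 = 5, M_2 = -71/2.

5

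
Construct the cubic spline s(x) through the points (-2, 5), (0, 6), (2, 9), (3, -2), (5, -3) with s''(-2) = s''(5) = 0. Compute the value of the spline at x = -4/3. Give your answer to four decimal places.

Put σ_i = s'' at the i-th knot. Here h = (2, 2, 1, 2) and Δ = (1/2, 3/2, -11, -1/2), so the interior equations h_(i-1)·σ_(i-1) + 2(h_(i-1)+h_i)·σ_i + h_i·σ_(i+1) = 6(Δ_i − Δ_(i-1)) read
  2·σ_0 + 8·σ_1 + 2·σ_2 = 6(Δ_1 - Δ_0) = 6
  2·σ_1 + 6·σ_2 + 1·σ_3 = 6(Δ_2 - Δ_1) = -75
  1·σ_2 + 6·σ_3 + 2·σ_4 = 6(Δ_3 - Δ_2) = 63
Natural end conditions: σ_0 = σ_4 = 0.
Solving: σ_0 = 0, σ_1 = 309/64, σ_2 = -261/16, σ_3 = 423/32, σ_4 = 0.
On [-2, 0], s(x) = 5 - 71/64·(x + 2) + 0·(x + 2)² + 103/256·(x + 2)³.
With (x + 2) = 2/3: s(-4/3) = 473/108.

4.3796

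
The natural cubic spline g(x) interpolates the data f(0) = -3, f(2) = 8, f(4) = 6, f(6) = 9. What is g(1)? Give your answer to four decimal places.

3.9250

Let m_i = g''(x_i). Step sizes h_i = 2, 2, 2; slopes of the chords Δ_i = (y_(i+1) - y_i)/h_i = 11/2, -1, 3/2.
  2·m_0 + 8·m_1 + 2·m_2 = 6(Δ_1 - Δ_0) = -39
  2·m_1 + 8·m_2 + 2·m_3 = 6(Δ_2 - Δ_1) = 15
Natural end conditions: m_0 = m_3 = 0.
Solving the tridiagonal system: m_0 = 0, m_1 = -57/10, m_2 = 33/10, m_3 = 0.
On [0, 2], g(x) = -3 + 37/5·x + 0·x² - 19/40·x³.
With x = 1: g(1) = 157/40.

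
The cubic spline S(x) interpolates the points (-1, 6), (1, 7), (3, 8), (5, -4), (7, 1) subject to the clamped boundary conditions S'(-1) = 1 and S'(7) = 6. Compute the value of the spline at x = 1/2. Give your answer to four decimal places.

Let M_i = S''(x_i). Step sizes h_i = 2, 2, 2, 2; slopes of the chords Δ_i = (y_(i+1) - y_i)/h_i = 1/2, 1/2, -6, 5/2.
  2·M_0 + 8·M_1 + 2·M_2 = 6(Δ_1 - Δ_0) = 0
  2·M_1 + 8·M_2 + 2·M_3 = 6(Δ_2 - Δ_1) = -39
  2·M_2 + 8·M_3 + 2·M_4 = 6(Δ_3 - Δ_2) = 51
Clamped end conditions give two more equations: 2h_0·M_0 + h_0·M_1 = 6(Δ_0 - S'(-1)) = -3 and h_3·M_3 + 2h_3·M_4 = 6(S'(7) - Δ_3) = 21.
Solving the tridiagonal system: M_0 = -215/112, M_1 = 131/56, M_2 = -119/16, M_3 = 443/56, M_4 = 145/112.
On [-1, 1], S(x) = 6 + 1·(x + 1) - 215/224·(x + 1)² + 159/448·(x + 1)³.
With (x + 1) = 3/2: S(1/2) = 23433/3584.

6.5382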